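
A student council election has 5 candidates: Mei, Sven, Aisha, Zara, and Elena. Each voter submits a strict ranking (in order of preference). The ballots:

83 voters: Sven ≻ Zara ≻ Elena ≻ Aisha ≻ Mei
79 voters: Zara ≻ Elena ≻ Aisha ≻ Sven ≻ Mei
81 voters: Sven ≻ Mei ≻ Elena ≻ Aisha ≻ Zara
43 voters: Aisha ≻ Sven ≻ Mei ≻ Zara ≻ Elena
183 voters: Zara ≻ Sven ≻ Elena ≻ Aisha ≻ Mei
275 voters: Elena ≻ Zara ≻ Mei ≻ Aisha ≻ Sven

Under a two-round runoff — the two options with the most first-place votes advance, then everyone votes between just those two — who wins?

Zara

Round 1 first-place votes: Mei 0, Sven 164, Aisha 43, Zara 262, Elena 275.
Elena and Zara advance.
Runoff: Elena is preferred to Zara by 356 voters; Zara by 388.
Zara wins the runoff.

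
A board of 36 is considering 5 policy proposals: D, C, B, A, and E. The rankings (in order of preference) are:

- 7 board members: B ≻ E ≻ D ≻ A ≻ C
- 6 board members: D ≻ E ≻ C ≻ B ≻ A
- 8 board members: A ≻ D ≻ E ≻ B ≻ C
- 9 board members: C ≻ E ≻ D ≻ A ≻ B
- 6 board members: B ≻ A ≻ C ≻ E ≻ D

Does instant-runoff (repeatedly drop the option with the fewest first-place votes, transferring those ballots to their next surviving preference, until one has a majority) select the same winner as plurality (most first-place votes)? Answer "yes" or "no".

Instant-runoff — R1 D 6, C 9, B 13, A 8, E 0 (E out); R2 D 6, C 9, B 13, A 8 (D out); R3 C 15, B 13, A 8 (A out); R4 C 15, B 21 (B winner). Winner: B.
Plurality — first-place votes: D 6, C 9, B 13, A 8, E 0. Winner: B.
The two methods agree.

yes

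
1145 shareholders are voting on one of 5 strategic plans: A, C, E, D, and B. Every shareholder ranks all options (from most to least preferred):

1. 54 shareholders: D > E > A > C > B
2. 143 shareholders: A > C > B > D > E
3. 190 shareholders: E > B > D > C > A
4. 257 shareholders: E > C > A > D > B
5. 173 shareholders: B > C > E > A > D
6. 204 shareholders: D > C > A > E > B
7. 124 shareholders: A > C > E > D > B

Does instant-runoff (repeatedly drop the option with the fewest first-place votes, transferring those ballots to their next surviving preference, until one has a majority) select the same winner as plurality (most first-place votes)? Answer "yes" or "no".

yes

Instant-runoff — R1 A 267, C 0, E 447, D 258, B 173 (C out); R2 A 267, E 447, D 258, B 173 (B out); R3 A 267, E 620, D 258 (E winner). Winner: E.
Plurality — first-place votes: A 267, C 0, E 447, D 258, B 173. Winner: E.
The two methods agree.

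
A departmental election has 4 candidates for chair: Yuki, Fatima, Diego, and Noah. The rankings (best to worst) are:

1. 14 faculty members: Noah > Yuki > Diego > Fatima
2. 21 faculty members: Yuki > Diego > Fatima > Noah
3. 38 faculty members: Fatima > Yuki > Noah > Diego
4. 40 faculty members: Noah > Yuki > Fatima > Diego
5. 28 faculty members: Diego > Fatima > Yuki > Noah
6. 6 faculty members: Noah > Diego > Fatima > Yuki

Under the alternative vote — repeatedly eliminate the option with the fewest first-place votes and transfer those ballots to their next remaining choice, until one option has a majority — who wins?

Round 1: Yuki 21, Fatima 38, Diego 28, Noah 60. Eliminate Yuki.
Round 2: Fatima 38, Diego 49, Noah 60. Eliminate Fatima.
Round 3: Diego 49, Noah 98. Noah has a majority.

Noah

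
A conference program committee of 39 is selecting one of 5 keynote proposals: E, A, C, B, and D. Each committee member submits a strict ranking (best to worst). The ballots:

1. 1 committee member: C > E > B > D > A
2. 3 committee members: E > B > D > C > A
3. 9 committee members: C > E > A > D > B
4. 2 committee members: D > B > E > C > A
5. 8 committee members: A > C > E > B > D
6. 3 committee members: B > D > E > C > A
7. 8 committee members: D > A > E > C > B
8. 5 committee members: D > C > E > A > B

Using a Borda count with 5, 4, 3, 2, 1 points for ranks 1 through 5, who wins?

C

E: 1·4 + 3·5 + 9·4 + 2·3 + 8·3 + 3·3 + 8·3 + 5·3 = 133
A: 1·1 + 3·1 + 9·3 + 2·1 + 8·5 + 3·1 + 8·4 + 5·2 = 118
C: 1·5 + 3·2 + 9·5 + 2·2 + 8·4 + 3·2 + 8·2 + 5·4 = 134
B: 1·3 + 3·4 + 9·1 + 2·4 + 8·2 + 3·5 + 8·1 + 5·1 = 76
D: 1·2 + 3·3 + 9·2 + 2·5 + 8·1 + 3·4 + 8·5 + 5·5 = 124
C has the highest Borda score (134).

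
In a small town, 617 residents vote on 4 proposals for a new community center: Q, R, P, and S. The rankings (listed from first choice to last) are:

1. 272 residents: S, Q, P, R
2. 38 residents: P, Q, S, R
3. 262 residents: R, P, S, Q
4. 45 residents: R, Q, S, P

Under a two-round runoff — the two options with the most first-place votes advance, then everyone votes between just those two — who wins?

S

Round 1 first-place votes: Q 0, R 307, P 38, S 272.
R and S advance.
Runoff: R is preferred to S by 307 voters; S by 310.
S wins the runoff.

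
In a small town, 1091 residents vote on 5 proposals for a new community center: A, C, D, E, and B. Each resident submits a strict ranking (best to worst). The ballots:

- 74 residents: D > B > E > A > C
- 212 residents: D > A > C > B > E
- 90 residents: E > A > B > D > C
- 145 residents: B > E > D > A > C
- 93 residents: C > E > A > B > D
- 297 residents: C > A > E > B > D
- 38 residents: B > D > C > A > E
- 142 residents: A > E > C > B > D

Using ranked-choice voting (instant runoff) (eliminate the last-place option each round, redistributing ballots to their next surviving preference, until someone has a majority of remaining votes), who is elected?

D

Round 1: A 142, C 390, D 286, E 90, B 183. Eliminate E.
Round 2: A 232, C 390, D 286, B 183. Eliminate B.
Round 3: A 232, C 390, D 469. Eliminate A.
Round 4: C 532, D 559. D has a majority.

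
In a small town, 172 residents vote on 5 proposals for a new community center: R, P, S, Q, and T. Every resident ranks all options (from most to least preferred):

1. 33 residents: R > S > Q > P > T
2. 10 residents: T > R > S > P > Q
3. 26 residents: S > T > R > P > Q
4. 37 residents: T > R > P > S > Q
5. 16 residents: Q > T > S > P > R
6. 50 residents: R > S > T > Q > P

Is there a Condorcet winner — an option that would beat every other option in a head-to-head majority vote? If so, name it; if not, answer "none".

none

Checking pairwise contests:
T beats R 89–83.
R beats P 156–16.
R beats S 130–42.
R beats Q 156–16.
S beats T 109–63.
Every option loses at least one head-to-head, so there is no Condorcet winner.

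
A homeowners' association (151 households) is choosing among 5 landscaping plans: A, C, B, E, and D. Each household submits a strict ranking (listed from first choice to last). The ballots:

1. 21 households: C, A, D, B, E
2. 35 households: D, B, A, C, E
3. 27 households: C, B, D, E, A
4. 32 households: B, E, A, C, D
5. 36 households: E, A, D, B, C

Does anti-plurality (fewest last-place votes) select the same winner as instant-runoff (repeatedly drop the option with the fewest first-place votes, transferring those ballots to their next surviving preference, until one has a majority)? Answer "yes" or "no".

no

Anti-plurality — last-place votes: A 27, C 36, B 0, E 56, D 32. Winner: B.
Instant-runoff — R1 A 0, C 48, B 32, E 36, D 35 (A out); R2 C 48, B 32, E 36, D 35 (B out); R3 C 48, E 68, D 35 (D out); R4 C 83, E 68 (C winner). Winner: C.
The two methods disagree.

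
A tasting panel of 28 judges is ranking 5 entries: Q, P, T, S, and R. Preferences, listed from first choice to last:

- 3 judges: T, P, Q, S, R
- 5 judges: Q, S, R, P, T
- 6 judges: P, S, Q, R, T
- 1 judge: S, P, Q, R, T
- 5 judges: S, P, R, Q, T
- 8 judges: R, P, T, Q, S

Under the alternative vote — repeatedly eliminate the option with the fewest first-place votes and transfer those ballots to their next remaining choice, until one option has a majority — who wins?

P

Round 1: Q 5, P 6, T 3, S 6, R 8. Eliminate T.
Round 2: Q 5, P 9, S 6, R 8. Eliminate Q.
Round 3: P 9, S 11, R 8. Eliminate R.
Round 4: P 17, S 11. P has a majority.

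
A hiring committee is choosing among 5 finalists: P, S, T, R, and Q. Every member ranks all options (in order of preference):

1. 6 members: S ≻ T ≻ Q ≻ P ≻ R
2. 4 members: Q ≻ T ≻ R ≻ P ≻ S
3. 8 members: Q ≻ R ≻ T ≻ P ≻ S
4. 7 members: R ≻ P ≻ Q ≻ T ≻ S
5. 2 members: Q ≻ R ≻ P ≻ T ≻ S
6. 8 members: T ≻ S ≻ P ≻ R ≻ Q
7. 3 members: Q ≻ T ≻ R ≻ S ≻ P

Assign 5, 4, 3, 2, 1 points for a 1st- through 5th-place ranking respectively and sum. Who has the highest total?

P: 6·2 + 4·2 + 8·2 + 7·4 + 2·3 + 8·3 + 3·1 = 97
S: 6·5 + 4·1 + 8·1 + 7·1 + 2·1 + 8·4 + 3·2 = 89
T: 6·4 + 4·4 + 8·3 + 7·2 + 2·2 + 8·5 + 3·4 = 134
R: 6·1 + 4·3 + 8·4 + 7·5 + 2·4 + 8·2 + 3·3 = 118
Q: 6·3 + 4·5 + 8·5 + 7·3 + 2·5 + 8·1 + 3·5 = 132
T has the highest Borda score (134).

T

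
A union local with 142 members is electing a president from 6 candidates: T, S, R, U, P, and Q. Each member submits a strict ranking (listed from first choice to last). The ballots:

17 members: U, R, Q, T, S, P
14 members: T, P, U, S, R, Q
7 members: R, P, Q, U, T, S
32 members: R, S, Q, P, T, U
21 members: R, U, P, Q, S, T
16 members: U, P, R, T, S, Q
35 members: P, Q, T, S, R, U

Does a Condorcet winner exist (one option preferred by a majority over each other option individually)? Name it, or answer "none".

R

R vs T: 93–49 for R.
R vs S: 93–49 for R.
R vs U: 95–47 for R.
R vs P: 77–65 for R.
R vs Q: 107–35 for R.
R beats every other option head-to-head.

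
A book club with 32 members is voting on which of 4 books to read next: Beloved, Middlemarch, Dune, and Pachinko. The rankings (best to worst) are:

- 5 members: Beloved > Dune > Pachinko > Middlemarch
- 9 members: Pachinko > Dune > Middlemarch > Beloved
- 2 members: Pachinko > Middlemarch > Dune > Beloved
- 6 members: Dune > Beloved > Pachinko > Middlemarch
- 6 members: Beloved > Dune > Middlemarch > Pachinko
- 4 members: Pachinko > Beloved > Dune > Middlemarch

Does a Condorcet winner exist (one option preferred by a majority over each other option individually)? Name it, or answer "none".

Dune

Dune vs Beloved: 17–15 for Dune.
Dune vs Middlemarch: 30–2 for Dune.
Dune vs Pachinko: 17–15 for Dune.
Dune beats every other option head-to-head.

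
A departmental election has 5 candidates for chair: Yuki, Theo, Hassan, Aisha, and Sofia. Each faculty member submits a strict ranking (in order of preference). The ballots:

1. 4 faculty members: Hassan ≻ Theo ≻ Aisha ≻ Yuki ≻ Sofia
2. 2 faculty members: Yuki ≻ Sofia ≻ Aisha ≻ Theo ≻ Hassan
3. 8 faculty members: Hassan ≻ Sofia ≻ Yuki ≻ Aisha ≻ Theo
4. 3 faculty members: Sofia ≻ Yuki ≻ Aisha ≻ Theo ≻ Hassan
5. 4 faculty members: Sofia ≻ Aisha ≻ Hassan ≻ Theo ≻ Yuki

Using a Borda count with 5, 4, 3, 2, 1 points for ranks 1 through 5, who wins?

Sofia

Yuki: 4·2 + 2·5 + 8·3 + 3·4 + 4·1 = 58
Theo: 4·4 + 2·2 + 8·1 + 3·2 + 4·2 = 42
Hassan: 4·5 + 2·1 + 8·5 + 3·1 + 4·3 = 77
Aisha: 4·3 + 2·3 + 8·2 + 3·3 + 4·4 = 59
Sofia: 4·1 + 2·4 + 8·4 + 3·5 + 4·5 = 79
Sofia has the highest Borda score (79).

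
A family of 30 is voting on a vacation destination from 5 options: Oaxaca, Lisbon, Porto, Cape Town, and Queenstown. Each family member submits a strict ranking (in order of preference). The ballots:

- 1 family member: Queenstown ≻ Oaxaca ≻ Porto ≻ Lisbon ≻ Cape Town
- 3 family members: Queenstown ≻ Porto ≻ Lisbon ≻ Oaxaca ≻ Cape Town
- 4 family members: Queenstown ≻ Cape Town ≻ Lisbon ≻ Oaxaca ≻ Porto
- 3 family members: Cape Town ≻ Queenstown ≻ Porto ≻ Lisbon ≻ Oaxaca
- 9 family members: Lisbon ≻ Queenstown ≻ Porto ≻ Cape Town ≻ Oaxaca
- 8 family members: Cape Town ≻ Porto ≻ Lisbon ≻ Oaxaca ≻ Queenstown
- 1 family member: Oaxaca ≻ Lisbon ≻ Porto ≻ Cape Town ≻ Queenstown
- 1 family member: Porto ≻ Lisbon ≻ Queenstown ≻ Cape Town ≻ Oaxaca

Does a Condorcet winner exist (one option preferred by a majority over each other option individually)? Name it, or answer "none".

none

Checking pairwise contests:
Lisbon beats Oaxaca 28–2.
Porto beats Lisbon 16–14.
Queenstown beats Porto 20–10.
Queenstown beats Cape Town 18–12.
Lisbon beats Queenstown 19–11.
Every option loses at least one head-to-head, so there is no Condorcet winner.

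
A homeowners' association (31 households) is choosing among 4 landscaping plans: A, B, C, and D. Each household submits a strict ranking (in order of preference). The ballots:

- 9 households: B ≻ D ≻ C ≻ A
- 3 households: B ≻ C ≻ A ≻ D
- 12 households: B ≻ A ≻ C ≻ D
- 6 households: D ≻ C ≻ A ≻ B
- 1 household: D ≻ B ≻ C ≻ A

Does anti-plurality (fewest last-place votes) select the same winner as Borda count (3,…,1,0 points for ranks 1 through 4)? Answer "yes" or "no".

Anti-plurality — last-place votes: A 10, B 6, C 0, D 15. Winner: C.
Borda — scores: A 33, B 74, C 40, D 39. Winner: B.
The two methods disagree.

no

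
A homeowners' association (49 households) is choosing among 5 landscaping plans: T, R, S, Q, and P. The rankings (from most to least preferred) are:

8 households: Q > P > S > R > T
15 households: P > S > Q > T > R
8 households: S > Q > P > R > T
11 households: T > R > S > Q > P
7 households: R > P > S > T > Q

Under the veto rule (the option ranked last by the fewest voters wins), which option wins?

Last-place votes: T 16, R 15, S 0, Q 7, P 11.
S is ranked last by the fewest voters, so S wins.

S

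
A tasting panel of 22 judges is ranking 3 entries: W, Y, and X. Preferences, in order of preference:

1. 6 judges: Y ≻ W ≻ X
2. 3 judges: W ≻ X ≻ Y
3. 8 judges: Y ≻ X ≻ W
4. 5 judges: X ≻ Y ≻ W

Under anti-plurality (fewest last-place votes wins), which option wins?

Last-place votes: W 13, Y 3, X 6.
Y is ranked last by the fewest voters, so Y wins.

Y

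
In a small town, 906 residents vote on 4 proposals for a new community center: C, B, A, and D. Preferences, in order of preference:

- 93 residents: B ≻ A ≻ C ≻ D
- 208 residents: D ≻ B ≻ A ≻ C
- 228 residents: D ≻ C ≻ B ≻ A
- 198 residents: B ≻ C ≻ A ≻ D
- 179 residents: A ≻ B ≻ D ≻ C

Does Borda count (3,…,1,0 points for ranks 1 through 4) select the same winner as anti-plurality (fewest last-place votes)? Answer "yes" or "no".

yes

Borda — scores: C 945, B 1875, A 1129, D 1487. Winner: B.
Anti-plurality — last-place votes: C 387, B 0, A 228, D 291. Winner: B.
The two methods agree.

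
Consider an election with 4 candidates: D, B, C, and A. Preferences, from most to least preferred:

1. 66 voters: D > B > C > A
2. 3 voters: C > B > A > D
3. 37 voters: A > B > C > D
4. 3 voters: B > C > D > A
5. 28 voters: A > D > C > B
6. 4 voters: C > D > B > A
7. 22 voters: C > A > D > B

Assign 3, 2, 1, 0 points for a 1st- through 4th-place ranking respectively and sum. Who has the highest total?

D

D: 66·3 + 3·0 + 37·0 + 3·1 + 28·2 + 4·2 + 22·1 = 287
B: 66·2 + 3·2 + 37·2 + 3·3 + 28·0 + 4·1 + 22·0 = 225
C: 66·1 + 3·3 + 37·1 + 3·2 + 28·1 + 4·3 + 22·3 = 224
A: 66·0 + 3·1 + 37·3 + 3·0 + 28·3 + 4·0 + 22·2 = 242
D has the highest Borda score (287).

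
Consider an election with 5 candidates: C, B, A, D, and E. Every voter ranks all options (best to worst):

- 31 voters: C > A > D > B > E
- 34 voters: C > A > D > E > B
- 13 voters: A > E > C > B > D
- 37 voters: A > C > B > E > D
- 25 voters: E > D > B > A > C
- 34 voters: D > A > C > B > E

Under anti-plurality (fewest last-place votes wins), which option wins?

Last-place votes: C 25, B 34, A 0, D 50, E 65.
A is ranked last by the fewest voters, so A wins.

A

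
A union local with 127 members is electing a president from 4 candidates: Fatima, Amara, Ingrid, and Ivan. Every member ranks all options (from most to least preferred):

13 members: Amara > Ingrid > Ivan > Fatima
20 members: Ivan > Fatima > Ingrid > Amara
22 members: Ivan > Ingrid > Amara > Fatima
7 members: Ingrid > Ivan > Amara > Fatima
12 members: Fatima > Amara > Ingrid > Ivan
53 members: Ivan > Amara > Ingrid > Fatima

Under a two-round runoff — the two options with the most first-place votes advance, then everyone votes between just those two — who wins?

Round 1 first-place votes: Fatima 12, Amara 13, Ingrid 7, Ivan 95.
Ivan and Amara advance.
Runoff: Ivan is preferred to Amara by 102 voters; Amara by 25.
Ivan wins the runoff.

Ivan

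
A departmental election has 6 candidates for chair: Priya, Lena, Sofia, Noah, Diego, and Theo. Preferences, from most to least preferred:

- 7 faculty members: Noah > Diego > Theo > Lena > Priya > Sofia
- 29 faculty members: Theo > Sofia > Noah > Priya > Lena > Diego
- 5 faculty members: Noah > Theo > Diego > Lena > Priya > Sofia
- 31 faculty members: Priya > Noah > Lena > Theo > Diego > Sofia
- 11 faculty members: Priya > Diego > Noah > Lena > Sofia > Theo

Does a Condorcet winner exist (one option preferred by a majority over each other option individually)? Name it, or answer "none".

Priya vs Lena: 71–12 for Priya.
Priya vs Sofia: 54–29 for Priya.
Priya vs Noah: 42–41 for Priya.
Priya vs Diego: 71–12 for Priya.
Priya vs Theo: 42–41 for Priya.
Priya beats every other option head-to-head.

Priya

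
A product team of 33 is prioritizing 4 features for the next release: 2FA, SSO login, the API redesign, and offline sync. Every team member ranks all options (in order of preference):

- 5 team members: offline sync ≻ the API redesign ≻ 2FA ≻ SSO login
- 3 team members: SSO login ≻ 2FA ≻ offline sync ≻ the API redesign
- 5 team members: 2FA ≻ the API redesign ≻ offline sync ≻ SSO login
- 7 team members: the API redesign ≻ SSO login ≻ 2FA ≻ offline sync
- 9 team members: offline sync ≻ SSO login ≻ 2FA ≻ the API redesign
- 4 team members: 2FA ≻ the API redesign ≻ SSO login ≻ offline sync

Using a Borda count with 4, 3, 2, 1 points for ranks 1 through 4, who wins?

2FA: 5·2 + 3·3 + 5·4 + 7·2 + 9·2 + 4·4 = 87
SSO login: 5·1 + 3·4 + 5·1 + 7·3 + 9·3 + 4·2 = 78
the API redesign: 5·3 + 3·1 + 5·3 + 7·4 + 9·1 + 4·3 = 82
offline sync: 5·4 + 3·2 + 5·2 + 7·1 + 9·4 + 4·1 = 83
2FA has the highest Borda score (87).

2FA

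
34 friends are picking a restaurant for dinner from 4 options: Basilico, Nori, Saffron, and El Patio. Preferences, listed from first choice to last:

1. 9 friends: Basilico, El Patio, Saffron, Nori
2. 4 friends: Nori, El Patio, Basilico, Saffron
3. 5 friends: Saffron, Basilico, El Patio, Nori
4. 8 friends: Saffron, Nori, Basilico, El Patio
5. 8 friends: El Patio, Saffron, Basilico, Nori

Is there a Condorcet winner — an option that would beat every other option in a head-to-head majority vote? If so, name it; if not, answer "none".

none

Checking pairwise contests:
Saffron beats Basilico 21–13.
Basilico beats Nori 22–12.
El Patio beats Saffron 21–13.
Basilico beats El Patio 22–12.
Every option loses at least one head-to-head, so there is no Condorcet winner.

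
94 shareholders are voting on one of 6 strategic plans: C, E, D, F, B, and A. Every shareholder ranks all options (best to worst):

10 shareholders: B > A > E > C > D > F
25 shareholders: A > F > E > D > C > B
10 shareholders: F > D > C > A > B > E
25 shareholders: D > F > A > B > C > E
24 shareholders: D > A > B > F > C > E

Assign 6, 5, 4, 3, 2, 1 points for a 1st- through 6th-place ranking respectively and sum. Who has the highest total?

A

C: 10·3 + 25·2 + 10·4 + 25·2 + 24·2 = 218
E: 10·4 + 25·4 + 10·1 + 25·1 + 24·1 = 199
D: 10·2 + 25·3 + 10·5 + 25·6 + 24·6 = 439
F: 10·1 + 25·5 + 10·6 + 25·5 + 24·3 = 392
B: 10·6 + 25·1 + 10·2 + 25·3 + 24·4 = 276
A: 10·5 + 25·6 + 10·3 + 25·4 + 24·5 = 450
A has the highest Borda score (450).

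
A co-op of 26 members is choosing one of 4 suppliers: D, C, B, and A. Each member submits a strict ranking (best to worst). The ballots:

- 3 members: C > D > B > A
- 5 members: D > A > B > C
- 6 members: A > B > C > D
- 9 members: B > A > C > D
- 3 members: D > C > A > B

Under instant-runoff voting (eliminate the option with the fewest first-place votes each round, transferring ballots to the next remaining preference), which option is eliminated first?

Round 1: D 8, C 3, B 9, A 6. Eliminate C.

C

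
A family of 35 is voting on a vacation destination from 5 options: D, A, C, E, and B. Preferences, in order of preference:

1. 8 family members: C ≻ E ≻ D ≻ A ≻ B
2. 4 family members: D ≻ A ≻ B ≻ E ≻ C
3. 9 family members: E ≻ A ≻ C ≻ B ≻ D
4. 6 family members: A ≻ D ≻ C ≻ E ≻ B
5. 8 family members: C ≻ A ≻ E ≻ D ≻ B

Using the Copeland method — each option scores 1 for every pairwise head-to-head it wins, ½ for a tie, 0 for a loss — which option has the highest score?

D: beats B; loses to A, C, and E → score 1.
A: beats D, C, E, and B → score 4.
C: beats D, E, and B; loses to A → score 3.
E: beats D and B; loses to A and C → score 2.
B: loses to D, A, C, and E → score 0.
A has the best pairwise record.

A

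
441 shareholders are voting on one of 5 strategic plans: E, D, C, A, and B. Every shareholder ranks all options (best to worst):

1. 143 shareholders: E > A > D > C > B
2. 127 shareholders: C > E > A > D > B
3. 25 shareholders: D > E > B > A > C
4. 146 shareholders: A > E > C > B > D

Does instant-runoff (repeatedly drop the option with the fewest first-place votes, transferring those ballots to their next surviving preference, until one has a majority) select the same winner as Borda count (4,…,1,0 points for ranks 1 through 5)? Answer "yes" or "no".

yes

Instant-runoff — R1 E 143, D 25, C 127, A 146, B 0 (B out); R2 E 143, D 25, C 127, A 146 (D out); R3 E 168, C 127, A 146 (C out); R4 E 295, A 146 (E winner). Winner: E.
Borda — scores: E 1466, D 513, C 943, A 1292, B 196. Winner: E.
The two methods agree.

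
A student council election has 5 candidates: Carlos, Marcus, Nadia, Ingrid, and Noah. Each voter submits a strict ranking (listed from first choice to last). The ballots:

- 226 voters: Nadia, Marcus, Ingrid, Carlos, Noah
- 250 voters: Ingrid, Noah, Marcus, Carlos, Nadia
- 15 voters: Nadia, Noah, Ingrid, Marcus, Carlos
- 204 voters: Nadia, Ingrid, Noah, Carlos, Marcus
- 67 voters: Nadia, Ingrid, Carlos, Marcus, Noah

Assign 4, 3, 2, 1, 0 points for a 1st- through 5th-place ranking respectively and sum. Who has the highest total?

Carlos: 226·1 + 250·1 + 15·0 + 204·1 + 67·2 = 814
Marcus: 226·3 + 250·2 + 15·1 + 204·0 + 67·1 = 1260
Nadia: 226·4 + 250·0 + 15·4 + 204·4 + 67·4 = 2048
Ingrid: 226·2 + 250·4 + 15·2 + 204·3 + 67·3 = 2295
Noah: 226·0 + 250·3 + 15·3 + 204·2 + 67·0 = 1203
Ingrid has the highest Borda score (2295).

Ingrid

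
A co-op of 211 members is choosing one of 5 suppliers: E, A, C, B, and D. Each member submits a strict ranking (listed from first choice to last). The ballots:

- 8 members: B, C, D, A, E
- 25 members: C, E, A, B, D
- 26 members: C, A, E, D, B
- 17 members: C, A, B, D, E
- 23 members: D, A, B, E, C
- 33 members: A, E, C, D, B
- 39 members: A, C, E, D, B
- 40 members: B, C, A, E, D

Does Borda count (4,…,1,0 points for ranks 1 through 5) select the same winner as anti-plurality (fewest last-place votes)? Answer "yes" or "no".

Borda — scores: E 367, A 624, C 599, B 297, D 223. Winner: A.
Anti-plurality — last-place votes: E 25, A 0, C 23, B 98, D 65. Winner: A.
The two methods agree.

yes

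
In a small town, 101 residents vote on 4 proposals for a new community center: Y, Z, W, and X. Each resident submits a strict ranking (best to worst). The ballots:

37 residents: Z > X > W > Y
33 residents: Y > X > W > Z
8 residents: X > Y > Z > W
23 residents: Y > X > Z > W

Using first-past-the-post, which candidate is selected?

First-place votes: Y 56, Z 37, W 0, X 8.
Y has the most first-place votes.

Y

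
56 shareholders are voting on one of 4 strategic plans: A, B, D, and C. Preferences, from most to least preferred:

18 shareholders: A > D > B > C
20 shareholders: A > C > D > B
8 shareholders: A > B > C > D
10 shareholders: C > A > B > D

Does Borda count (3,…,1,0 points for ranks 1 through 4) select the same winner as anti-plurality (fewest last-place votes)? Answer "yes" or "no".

yes

Borda — scores: A 158, B 44, D 56, C 78. Winner: A.
Anti-plurality — last-place votes: A 0, B 20, D 18, C 18. Winner: A.
The two methods agree.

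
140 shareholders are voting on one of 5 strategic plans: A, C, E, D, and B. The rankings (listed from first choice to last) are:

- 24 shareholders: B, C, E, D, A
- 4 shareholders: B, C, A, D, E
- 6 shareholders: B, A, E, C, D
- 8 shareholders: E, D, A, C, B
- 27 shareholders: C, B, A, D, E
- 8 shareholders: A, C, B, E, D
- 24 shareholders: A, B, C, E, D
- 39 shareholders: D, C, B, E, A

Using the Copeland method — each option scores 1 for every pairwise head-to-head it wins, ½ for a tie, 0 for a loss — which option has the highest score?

A: loses to C, E, D, and B → score 0.
C: beats A, E, D, and B → score 4.
E: beats A; ties D; loses to C and B → score 1.5.
D: beats A; ties E; loses to C and B → score 1.5.
B: beats A, E, and D; loses to C → score 3.
C has the best pairwise record.

C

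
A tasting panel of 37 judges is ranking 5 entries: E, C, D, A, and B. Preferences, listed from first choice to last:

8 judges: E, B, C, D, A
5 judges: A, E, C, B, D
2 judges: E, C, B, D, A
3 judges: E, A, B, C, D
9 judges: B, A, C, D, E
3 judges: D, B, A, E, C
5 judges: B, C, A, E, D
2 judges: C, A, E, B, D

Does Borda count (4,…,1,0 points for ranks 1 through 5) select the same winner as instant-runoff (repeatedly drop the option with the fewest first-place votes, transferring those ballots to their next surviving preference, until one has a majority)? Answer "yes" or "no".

Borda — scores: E 79, C 76, D 31, A 78, B 106. Winner: B.
Instant-runoff — R1 E 13, C 2, D 3, A 5, B 14 (C out); R2 E 13, D 3, A 7, B 14 (D out); R3 E 13, A 7, B 17 (A out); R4 E 20, B 17 (E winner). Winner: E.
The two methods disagree.

no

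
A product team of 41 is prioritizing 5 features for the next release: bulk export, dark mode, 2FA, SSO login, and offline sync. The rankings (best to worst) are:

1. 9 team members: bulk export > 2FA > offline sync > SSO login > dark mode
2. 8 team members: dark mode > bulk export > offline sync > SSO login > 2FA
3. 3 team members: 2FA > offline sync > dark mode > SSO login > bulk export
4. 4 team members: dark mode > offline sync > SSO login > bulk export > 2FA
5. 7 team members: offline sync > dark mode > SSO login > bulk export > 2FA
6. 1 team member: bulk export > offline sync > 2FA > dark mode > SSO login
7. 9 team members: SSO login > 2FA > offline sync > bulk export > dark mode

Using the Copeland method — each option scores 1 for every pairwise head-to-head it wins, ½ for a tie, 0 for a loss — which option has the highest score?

bulk export: beats 2FA; loses to dark mode, SSO login, and offline sync → score 1.
dark mode: beats bulk export and SSO login; loses to 2FA and offline sync → score 2.
2FA: beats dark mode and offline sync; loses to bulk export and SSO login → score 2.
SSO login: beats bulk export and 2FA; loses to dark mode and offline sync → score 2.
offline sync: beats bulk export, dark mode, and SSO login; loses to 2FA → score 3.
offline sync has the best pairwise record.

offline sync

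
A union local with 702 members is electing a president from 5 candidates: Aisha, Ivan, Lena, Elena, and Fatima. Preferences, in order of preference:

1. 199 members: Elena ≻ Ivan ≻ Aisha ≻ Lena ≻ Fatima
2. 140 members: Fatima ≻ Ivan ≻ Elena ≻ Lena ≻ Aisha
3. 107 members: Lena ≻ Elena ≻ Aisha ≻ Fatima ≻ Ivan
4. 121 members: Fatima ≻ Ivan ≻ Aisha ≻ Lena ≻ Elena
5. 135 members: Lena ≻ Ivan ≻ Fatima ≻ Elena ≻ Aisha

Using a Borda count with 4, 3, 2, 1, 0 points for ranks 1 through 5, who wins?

Ivan

Aisha: 199·2 + 140·0 + 107·2 + 121·2 + 135·0 = 854
Ivan: 199·3 + 140·3 + 107·0 + 121·3 + 135·3 = 1785
Lena: 199·1 + 140·1 + 107·4 + 121·1 + 135·4 = 1428
Elena: 199·4 + 140·2 + 107·3 + 121·0 + 135·1 = 1532
Fatima: 199·0 + 140·4 + 107·1 + 121·4 + 135·2 = 1421
Ivan has the highest Borda score (1785).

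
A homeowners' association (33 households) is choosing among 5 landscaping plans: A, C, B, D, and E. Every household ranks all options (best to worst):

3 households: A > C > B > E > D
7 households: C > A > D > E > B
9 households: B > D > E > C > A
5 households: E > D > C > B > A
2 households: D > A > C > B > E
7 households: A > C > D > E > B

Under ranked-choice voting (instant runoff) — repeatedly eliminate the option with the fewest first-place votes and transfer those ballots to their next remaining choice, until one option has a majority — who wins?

C

Round 1: A 10, C 7, B 9, D 2, E 5. Eliminate D.
Round 2: A 12, C 7, B 9, E 5. Eliminate E.
Round 3: A 12, C 12, B 9. Eliminate B.
Round 4: A 12, C 21. C has a majority.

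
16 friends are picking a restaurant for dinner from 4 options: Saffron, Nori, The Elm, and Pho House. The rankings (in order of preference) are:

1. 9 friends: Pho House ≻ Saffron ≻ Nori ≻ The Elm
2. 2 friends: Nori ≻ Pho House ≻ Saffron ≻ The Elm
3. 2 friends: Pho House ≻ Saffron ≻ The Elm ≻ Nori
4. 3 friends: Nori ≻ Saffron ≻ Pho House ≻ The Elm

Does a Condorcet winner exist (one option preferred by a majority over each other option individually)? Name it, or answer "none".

Pho House vs Saffron: 13–3 for Pho House.
Pho House vs Nori: 11–5 for Pho House.
Pho House vs The Elm: 16–0 for Pho House.
Pho House beats every other option head-to-head.

Pho House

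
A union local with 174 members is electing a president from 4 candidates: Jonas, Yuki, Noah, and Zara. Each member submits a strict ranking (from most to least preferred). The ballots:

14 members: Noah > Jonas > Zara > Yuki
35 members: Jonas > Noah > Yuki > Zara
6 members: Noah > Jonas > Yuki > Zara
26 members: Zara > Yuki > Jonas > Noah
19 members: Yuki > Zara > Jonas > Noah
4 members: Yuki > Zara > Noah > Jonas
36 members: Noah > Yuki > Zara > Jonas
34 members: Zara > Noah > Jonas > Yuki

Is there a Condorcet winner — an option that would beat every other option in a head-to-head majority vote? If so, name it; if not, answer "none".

Noah

Noah vs Jonas: 94–80 for Noah.
Noah vs Yuki: 125–49 for Noah.
Noah vs Zara: 91–83 for Noah.
Noah beats every other option head-to-head.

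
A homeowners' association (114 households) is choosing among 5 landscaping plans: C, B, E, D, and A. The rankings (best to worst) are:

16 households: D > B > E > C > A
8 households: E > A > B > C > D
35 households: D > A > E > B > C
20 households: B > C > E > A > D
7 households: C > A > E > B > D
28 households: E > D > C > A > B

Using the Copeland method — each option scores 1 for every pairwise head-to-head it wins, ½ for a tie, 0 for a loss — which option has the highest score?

E

C: beats A; loses to B, E, and D → score 1.
B: beats C; loses to E, D, and A → score 1.
E: beats C, B, D, and A → score 4.
D: beats C, B, and A; loses to E → score 3.
A: beats B; loses to C, E, and D → score 1.
E has the best pairwise record.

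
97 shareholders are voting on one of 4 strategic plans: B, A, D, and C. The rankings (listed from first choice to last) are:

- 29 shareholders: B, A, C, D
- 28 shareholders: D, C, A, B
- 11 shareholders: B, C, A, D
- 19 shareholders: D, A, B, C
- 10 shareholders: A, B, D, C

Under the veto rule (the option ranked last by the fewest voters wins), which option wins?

A

Last-place votes: B 28, A 0, D 40, C 29.
A is ranked last by the fewest voters, so A wins.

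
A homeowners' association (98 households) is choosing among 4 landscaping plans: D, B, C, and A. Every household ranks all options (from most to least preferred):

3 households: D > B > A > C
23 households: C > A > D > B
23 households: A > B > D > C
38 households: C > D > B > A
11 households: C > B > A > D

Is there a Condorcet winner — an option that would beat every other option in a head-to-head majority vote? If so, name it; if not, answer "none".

C vs D: 72–26 for C.
C vs B: 72–26 for C.
C vs A: 72–26 for C.
C beats every other option head-to-head.

C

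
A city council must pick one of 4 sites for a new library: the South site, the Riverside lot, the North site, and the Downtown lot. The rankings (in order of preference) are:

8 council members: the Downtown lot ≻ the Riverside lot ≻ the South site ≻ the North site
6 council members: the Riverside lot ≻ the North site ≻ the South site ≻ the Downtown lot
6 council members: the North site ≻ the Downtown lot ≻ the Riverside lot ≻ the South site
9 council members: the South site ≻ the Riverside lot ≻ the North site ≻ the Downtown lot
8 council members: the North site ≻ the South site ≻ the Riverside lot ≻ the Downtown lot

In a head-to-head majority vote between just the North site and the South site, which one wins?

the North site

Voters preferring the North site to the South site: 20; preferring the South site to the North site: 17.
the North site wins the head-to-head.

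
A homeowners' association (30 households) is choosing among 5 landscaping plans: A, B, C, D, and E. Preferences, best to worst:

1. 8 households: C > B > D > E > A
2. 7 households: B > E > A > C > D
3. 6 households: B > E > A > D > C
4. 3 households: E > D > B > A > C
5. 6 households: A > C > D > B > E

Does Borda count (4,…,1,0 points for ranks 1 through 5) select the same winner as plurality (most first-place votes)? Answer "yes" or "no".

Borda — scores: A 53, B 88, C 57, D 43, E 59. Winner: B.
Plurality — first-place votes: A 6, B 13, C 8, D 0, E 3. Winner: B.
The two methods agree.

yes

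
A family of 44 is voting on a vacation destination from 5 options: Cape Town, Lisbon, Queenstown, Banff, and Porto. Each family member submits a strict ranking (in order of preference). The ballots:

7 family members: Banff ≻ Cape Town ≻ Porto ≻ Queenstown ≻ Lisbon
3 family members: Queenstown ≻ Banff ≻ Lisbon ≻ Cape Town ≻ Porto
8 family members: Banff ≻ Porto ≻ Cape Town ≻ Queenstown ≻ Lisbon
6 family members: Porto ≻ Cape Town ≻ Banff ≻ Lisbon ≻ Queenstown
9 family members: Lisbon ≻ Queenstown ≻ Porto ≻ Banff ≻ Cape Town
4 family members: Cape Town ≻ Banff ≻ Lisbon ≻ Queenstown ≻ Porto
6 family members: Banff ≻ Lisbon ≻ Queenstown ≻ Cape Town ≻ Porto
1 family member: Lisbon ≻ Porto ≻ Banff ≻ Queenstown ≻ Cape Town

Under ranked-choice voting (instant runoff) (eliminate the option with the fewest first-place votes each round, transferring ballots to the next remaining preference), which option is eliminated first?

Queenstown

Round 1: Cape Town 4, Lisbon 10, Queenstown 3, Banff 21, Porto 6. Eliminate Queenstown.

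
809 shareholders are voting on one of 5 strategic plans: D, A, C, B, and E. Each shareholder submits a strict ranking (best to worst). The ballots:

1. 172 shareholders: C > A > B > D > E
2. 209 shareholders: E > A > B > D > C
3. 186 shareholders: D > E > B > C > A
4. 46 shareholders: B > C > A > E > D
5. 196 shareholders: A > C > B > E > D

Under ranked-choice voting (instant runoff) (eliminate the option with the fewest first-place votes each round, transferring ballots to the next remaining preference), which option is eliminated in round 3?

Round 1: D 186, A 196, C 172, B 46, E 209. Eliminate B.
Round 2: D 186, A 196, C 218, E 209. Eliminate D.
Round 3: A 196, C 218, E 395. Eliminate A.

A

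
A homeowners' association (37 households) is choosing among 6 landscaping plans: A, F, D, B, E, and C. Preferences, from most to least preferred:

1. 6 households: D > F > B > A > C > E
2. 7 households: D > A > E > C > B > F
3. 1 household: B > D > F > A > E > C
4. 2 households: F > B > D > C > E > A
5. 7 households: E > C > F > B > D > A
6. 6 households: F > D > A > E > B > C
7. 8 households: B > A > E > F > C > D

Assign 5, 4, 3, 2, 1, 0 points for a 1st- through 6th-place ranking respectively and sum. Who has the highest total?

D

A: 6·2 + 7·4 + 1·2 + 2·0 + 7·0 + 6·3 + 8·4 = 92
F: 6·4 + 7·0 + 1·3 + 2·5 + 7·3 + 6·5 + 8·2 = 104
D: 6·5 + 7·5 + 1·4 + 2·3 + 7·1 + 6·4 + 8·0 = 106
B: 6·3 + 7·1 + 1·5 + 2·4 + 7·2 + 6·1 + 8·5 = 98
E: 6·0 + 7·3 + 1·1 + 2·1 + 7·5 + 6·2 + 8·3 = 95
C: 6·1 + 7·2 + 1·0 + 2·2 + 7·4 + 6·0 + 8·1 = 60
D has the highest Borda score (106).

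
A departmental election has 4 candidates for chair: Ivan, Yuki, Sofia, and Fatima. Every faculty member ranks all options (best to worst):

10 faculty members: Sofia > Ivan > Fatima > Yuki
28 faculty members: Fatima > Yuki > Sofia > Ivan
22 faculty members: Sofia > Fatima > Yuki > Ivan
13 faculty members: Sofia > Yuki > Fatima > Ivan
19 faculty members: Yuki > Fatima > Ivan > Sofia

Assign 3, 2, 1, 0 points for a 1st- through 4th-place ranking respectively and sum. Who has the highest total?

Fatima

Ivan: 10·2 + 28·0 + 22·0 + 13·0 + 19·1 = 39
Yuki: 10·0 + 28·2 + 22·1 + 13·2 + 19·3 = 161
Sofia: 10·3 + 28·1 + 22·3 + 13·3 + 19·0 = 163
Fatima: 10·1 + 28·3 + 22·2 + 13·1 + 19·2 = 189
Fatima has the highest Borda score (189).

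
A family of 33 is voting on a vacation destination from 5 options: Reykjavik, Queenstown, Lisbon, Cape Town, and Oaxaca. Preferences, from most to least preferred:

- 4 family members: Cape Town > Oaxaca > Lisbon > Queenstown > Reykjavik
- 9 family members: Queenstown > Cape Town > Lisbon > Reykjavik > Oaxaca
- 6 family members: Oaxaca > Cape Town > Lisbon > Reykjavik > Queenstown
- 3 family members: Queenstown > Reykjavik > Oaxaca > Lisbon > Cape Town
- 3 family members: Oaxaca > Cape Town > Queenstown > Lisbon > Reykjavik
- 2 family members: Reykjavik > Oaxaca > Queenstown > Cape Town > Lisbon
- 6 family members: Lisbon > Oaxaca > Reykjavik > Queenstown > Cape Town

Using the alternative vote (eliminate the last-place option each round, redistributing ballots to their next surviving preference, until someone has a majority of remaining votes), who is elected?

Round 1: Reykjavik 2, Queenstown 12, Lisbon 6, Cape Town 4, Oaxaca 9. Eliminate Reykjavik.
Round 2: Queenstown 12, Lisbon 6, Cape Town 4, Oaxaca 11. Eliminate Cape Town.
Round 3: Queenstown 12, Lisbon 6, Oaxaca 15. Eliminate Lisbon.
Round 4: Queenstown 12, Oaxaca 21. Oaxaca has a majority.

Oaxaca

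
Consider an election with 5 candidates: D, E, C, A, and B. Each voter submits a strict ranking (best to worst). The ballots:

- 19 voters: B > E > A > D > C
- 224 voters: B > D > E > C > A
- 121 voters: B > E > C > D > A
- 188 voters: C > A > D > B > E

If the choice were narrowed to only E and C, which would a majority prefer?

Voters preferring E to C: 364; preferring C to E: 188.
E wins the head-to-head.

E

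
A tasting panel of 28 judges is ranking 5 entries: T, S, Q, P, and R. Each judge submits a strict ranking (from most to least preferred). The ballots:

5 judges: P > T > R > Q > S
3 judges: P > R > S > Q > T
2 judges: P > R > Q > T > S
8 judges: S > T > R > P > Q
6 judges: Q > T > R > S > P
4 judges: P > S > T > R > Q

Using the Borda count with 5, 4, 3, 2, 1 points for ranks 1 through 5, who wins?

T

T: 5·4 + 3·1 + 2·2 + 8·4 + 6·4 + 4·3 = 95
S: 5·1 + 3·3 + 2·1 + 8·5 + 6·2 + 4·4 = 84
Q: 5·2 + 3·2 + 2·3 + 8·1 + 6·5 + 4·1 = 64
P: 5·5 + 3·5 + 2·5 + 8·2 + 6·1 + 4·5 = 92
R: 5·3 + 3·4 + 2·4 + 8·3 + 6·3 + 4·2 = 85
T has the highest Borda score (95).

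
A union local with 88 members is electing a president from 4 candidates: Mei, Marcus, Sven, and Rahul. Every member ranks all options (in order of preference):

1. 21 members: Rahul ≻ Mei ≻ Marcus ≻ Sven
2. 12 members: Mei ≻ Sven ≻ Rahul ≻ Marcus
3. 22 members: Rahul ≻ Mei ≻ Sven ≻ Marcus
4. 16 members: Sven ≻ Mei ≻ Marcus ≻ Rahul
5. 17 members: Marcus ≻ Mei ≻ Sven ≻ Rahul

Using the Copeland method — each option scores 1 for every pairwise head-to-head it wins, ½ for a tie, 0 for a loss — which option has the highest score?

Mei

Mei: beats Marcus, Sven, and Rahul → score 3.
Marcus: loses to Mei, Sven, and Rahul → score 0.
Sven: beats Marcus and Rahul; loses to Mei → score 2.
Rahul: beats Marcus; loses to Mei and Sven → score 1.
Mei has the best pairwise record.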